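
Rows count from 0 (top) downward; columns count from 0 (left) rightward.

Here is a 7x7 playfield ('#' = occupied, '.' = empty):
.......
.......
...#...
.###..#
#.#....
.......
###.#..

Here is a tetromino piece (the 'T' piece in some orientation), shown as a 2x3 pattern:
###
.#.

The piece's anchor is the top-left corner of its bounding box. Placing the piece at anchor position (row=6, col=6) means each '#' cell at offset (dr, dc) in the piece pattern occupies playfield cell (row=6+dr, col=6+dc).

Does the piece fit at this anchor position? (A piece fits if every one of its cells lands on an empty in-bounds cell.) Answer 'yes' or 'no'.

Answer: no

Derivation:
Check each piece cell at anchor (6, 6):
  offset (0,0) -> (6,6): empty -> OK
  offset (0,1) -> (6,7): out of bounds -> FAIL
  offset (0,2) -> (6,8): out of bounds -> FAIL
  offset (1,1) -> (7,7): out of bounds -> FAIL
All cells valid: no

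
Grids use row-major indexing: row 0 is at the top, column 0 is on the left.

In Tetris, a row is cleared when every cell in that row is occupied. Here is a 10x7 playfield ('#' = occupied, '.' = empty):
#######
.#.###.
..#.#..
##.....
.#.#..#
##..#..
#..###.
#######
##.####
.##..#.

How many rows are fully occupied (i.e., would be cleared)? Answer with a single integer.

Check each row:
  row 0: 0 empty cells -> FULL (clear)
  row 1: 3 empty cells -> not full
  row 2: 5 empty cells -> not full
  row 3: 5 empty cells -> not full
  row 4: 4 empty cells -> not full
  row 5: 4 empty cells -> not full
  row 6: 3 empty cells -> not full
  row 7: 0 empty cells -> FULL (clear)
  row 8: 1 empty cell -> not full
  row 9: 4 empty cells -> not full
Total rows cleared: 2

Answer: 2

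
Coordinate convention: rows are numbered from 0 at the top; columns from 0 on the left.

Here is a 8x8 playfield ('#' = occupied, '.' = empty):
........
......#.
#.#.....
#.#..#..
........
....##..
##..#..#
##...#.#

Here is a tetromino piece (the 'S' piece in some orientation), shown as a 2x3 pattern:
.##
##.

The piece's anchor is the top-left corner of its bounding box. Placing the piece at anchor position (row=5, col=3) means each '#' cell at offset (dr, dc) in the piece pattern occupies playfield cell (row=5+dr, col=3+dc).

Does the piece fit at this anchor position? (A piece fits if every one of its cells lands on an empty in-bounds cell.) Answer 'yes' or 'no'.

Check each piece cell at anchor (5, 3):
  offset (0,1) -> (5,4): occupied ('#') -> FAIL
  offset (0,2) -> (5,5): occupied ('#') -> FAIL
  offset (1,0) -> (6,3): empty -> OK
  offset (1,1) -> (6,4): occupied ('#') -> FAIL
All cells valid: no

Answer: no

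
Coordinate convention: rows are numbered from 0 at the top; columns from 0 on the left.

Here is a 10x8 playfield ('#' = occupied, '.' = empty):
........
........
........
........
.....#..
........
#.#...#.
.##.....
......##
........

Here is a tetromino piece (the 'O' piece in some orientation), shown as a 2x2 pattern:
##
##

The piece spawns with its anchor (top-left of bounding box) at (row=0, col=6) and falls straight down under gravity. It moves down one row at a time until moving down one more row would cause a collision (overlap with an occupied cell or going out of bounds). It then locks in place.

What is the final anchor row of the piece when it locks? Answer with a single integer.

Answer: 4

Derivation:
Spawn at (row=0, col=6). Try each row:
  row 0: fits
  row 1: fits
  row 2: fits
  row 3: fits
  row 4: fits
  row 5: blocked -> lock at row 4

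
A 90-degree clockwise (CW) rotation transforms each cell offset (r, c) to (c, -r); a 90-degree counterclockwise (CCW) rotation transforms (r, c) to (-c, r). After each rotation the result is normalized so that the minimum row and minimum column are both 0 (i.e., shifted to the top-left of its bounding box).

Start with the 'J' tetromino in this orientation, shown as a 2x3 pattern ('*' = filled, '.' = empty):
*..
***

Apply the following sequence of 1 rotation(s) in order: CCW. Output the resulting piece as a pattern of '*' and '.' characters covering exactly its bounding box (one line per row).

Answer: .*
.*
**

Derivation:
Start:
*..
***
After rotation 1 (CCW):
.*
.*
**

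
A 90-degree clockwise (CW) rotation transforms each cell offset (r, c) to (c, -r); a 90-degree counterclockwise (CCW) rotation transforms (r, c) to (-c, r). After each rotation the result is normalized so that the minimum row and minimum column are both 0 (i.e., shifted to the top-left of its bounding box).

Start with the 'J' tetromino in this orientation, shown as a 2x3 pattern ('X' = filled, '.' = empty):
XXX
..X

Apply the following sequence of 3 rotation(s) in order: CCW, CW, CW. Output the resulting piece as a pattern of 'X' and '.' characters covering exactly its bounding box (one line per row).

Answer: .X
.X
XX

Derivation:
Start:
XXX
..X
After rotation 1 (CCW):
XX
X.
X.
After rotation 2 (CW):
XXX
..X
After rotation 3 (CW):
.X
.X
XX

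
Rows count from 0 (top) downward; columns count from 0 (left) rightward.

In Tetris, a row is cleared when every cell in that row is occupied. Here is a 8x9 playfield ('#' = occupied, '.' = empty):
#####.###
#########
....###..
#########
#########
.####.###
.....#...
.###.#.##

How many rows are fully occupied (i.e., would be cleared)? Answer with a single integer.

Check each row:
  row 0: 1 empty cell -> not full
  row 1: 0 empty cells -> FULL (clear)
  row 2: 6 empty cells -> not full
  row 3: 0 empty cells -> FULL (clear)
  row 4: 0 empty cells -> FULL (clear)
  row 5: 2 empty cells -> not full
  row 6: 8 empty cells -> not full
  row 7: 3 empty cells -> not full
Total rows cleared: 3

Answer: 3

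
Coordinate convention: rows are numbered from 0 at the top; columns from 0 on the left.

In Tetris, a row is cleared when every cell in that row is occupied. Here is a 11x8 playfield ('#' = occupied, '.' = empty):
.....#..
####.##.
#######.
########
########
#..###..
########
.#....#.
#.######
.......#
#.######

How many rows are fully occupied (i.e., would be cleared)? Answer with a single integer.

Answer: 3

Derivation:
Check each row:
  row 0: 7 empty cells -> not full
  row 1: 2 empty cells -> not full
  row 2: 1 empty cell -> not full
  row 3: 0 empty cells -> FULL (clear)
  row 4: 0 empty cells -> FULL (clear)
  row 5: 4 empty cells -> not full
  row 6: 0 empty cells -> FULL (clear)
  row 7: 6 empty cells -> not full
  row 8: 1 empty cell -> not full
  row 9: 7 empty cells -> not full
  row 10: 1 empty cell -> not full
Total rows cleared: 3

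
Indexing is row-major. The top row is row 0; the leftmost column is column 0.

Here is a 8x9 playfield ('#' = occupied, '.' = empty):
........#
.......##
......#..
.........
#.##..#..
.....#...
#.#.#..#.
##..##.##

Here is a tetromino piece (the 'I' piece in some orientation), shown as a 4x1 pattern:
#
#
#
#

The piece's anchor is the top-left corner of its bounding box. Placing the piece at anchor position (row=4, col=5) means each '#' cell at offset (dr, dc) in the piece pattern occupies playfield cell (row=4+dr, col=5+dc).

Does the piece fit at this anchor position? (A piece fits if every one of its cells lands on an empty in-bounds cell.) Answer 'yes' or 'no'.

Check each piece cell at anchor (4, 5):
  offset (0,0) -> (4,5): empty -> OK
  offset (1,0) -> (5,5): occupied ('#') -> FAIL
  offset (2,0) -> (6,5): empty -> OK
  offset (3,0) -> (7,5): occupied ('#') -> FAIL
All cells valid: no

Answer: no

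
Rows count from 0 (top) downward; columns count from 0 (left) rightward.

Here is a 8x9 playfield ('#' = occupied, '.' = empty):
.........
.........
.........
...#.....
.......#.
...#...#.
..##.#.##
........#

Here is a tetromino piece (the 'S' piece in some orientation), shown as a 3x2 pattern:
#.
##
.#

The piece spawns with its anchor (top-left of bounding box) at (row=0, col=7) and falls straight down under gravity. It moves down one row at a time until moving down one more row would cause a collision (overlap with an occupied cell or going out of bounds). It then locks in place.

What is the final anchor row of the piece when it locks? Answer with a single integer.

Answer: 2

Derivation:
Spawn at (row=0, col=7). Try each row:
  row 0: fits
  row 1: fits
  row 2: fits
  row 3: blocked -> lock at row 2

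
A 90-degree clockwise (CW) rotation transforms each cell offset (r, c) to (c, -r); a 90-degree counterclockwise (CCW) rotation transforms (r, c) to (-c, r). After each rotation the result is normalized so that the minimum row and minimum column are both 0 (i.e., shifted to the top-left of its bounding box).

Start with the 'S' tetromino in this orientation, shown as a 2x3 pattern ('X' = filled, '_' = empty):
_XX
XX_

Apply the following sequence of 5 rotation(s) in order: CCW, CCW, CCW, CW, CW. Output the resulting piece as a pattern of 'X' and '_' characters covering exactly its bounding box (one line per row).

Start:
_XX
XX_
After rotation 1 (CCW):
X_
XX
_X
After rotation 2 (CCW):
_XX
XX_
After rotation 3 (CCW):
X_
XX
_X
After rotation 4 (CW):
_XX
XX_
After rotation 5 (CW):
X_
XX
_X

Answer: X_
XX
_X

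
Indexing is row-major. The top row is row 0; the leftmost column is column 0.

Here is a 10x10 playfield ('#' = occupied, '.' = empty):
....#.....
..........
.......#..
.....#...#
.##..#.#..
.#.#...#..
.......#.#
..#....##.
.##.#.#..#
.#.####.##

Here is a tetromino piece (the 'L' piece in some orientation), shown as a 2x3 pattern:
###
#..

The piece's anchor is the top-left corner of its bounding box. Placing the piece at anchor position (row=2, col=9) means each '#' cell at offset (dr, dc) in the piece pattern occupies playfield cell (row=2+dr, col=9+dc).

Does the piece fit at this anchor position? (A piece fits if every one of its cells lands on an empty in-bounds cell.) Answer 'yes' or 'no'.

Answer: no

Derivation:
Check each piece cell at anchor (2, 9):
  offset (0,0) -> (2,9): empty -> OK
  offset (0,1) -> (2,10): out of bounds -> FAIL
  offset (0,2) -> (2,11): out of bounds -> FAIL
  offset (1,0) -> (3,9): occupied ('#') -> FAIL
All cells valid: no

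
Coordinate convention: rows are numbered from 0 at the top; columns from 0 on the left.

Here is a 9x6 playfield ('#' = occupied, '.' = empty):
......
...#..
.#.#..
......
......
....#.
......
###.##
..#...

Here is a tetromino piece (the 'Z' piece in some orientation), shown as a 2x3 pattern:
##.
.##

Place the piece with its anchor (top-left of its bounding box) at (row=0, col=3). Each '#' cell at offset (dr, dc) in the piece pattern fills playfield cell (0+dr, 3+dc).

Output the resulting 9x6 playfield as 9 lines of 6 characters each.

Answer: ...##.
...###
.#.#..
......
......
....#.
......
###.##
..#...

Derivation:
Fill (0+0,3+0) = (0,3)
Fill (0+0,3+1) = (0,4)
Fill (0+1,3+1) = (1,4)
Fill (0+1,3+2) = (1,5)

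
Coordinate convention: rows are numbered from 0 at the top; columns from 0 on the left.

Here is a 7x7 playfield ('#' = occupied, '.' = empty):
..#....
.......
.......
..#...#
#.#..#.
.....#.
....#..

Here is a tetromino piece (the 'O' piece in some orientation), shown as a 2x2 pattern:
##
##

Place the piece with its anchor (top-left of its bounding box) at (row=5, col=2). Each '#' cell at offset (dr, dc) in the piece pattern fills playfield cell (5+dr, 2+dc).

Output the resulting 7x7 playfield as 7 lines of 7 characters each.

Answer: ..#....
.......
.......
..#...#
#.#..#.
..##.#.
..###..

Derivation:
Fill (5+0,2+0) = (5,2)
Fill (5+0,2+1) = (5,3)
Fill (5+1,2+0) = (6,2)
Fill (5+1,2+1) = (6,3)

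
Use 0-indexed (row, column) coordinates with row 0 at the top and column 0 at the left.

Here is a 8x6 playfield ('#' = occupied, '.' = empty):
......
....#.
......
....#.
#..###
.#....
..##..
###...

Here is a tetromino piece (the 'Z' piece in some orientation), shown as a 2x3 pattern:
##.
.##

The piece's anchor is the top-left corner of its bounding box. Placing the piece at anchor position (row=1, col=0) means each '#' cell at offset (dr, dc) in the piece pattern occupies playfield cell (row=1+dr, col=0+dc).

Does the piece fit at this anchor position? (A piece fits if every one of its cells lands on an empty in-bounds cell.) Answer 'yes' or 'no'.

Answer: yes

Derivation:
Check each piece cell at anchor (1, 0):
  offset (0,0) -> (1,0): empty -> OK
  offset (0,1) -> (1,1): empty -> OK
  offset (1,1) -> (2,1): empty -> OK
  offset (1,2) -> (2,2): empty -> OK
All cells valid: yes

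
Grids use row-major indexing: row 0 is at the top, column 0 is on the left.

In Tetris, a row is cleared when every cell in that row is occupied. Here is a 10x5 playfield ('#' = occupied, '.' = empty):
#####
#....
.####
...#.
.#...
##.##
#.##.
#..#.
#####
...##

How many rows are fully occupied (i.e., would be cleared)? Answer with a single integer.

Check each row:
  row 0: 0 empty cells -> FULL (clear)
  row 1: 4 empty cells -> not full
  row 2: 1 empty cell -> not full
  row 3: 4 empty cells -> not full
  row 4: 4 empty cells -> not full
  row 5: 1 empty cell -> not full
  row 6: 2 empty cells -> not full
  row 7: 3 empty cells -> not full
  row 8: 0 empty cells -> FULL (clear)
  row 9: 3 empty cells -> not full
Total rows cleared: 2

Answer: 2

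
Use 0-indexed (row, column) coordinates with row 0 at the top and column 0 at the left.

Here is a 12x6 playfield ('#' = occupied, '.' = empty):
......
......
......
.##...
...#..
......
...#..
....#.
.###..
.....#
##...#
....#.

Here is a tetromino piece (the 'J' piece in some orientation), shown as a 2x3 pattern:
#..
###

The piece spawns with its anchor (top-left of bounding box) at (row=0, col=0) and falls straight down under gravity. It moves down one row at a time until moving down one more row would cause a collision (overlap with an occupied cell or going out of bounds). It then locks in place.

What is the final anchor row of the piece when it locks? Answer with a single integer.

Answer: 1

Derivation:
Spawn at (row=0, col=0). Try each row:
  row 0: fits
  row 1: fits
  row 2: blocked -> lock at row 1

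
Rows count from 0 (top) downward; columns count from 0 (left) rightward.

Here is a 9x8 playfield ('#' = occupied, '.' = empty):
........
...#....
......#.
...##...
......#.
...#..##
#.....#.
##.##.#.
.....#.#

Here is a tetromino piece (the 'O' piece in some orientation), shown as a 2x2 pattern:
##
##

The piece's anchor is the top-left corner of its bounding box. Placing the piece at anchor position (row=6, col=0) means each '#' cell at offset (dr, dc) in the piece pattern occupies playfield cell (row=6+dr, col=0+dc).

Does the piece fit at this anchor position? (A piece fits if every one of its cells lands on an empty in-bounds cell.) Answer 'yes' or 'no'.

Answer: no

Derivation:
Check each piece cell at anchor (6, 0):
  offset (0,0) -> (6,0): occupied ('#') -> FAIL
  offset (0,1) -> (6,1): empty -> OK
  offset (1,0) -> (7,0): occupied ('#') -> FAIL
  offset (1,1) -> (7,1): occupied ('#') -> FAIL
All cells valid: no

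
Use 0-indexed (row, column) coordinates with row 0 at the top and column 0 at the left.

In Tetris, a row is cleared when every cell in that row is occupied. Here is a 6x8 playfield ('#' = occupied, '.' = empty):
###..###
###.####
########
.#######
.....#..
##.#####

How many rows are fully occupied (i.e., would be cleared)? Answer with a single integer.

Check each row:
  row 0: 2 empty cells -> not full
  row 1: 1 empty cell -> not full
  row 2: 0 empty cells -> FULL (clear)
  row 3: 1 empty cell -> not full
  row 4: 7 empty cells -> not full
  row 5: 1 empty cell -> not full
Total rows cleared: 1

Answer: 1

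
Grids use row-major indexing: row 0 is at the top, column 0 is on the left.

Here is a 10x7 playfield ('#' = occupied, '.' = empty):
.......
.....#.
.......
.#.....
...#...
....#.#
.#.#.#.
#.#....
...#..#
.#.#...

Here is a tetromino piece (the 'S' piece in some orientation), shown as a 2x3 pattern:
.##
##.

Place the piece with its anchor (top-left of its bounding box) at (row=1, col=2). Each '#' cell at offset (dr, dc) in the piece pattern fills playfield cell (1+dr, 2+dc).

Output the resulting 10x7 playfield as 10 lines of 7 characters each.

Answer: .......
...###.
..##...
.#.....
...#...
....#.#
.#.#.#.
#.#....
...#..#
.#.#...

Derivation:
Fill (1+0,2+1) = (1,3)
Fill (1+0,2+2) = (1,4)
Fill (1+1,2+0) = (2,2)
Fill (1+1,2+1) = (2,3)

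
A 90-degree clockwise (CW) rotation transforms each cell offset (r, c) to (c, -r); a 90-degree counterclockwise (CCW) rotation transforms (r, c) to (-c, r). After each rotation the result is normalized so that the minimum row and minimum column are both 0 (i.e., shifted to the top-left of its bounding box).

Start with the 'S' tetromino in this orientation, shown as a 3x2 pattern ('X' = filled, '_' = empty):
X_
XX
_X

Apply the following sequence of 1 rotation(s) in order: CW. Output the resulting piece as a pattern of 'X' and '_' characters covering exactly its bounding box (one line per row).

Start:
X_
XX
_X
After rotation 1 (CW):
_XX
XX_

Answer: _XX
XX_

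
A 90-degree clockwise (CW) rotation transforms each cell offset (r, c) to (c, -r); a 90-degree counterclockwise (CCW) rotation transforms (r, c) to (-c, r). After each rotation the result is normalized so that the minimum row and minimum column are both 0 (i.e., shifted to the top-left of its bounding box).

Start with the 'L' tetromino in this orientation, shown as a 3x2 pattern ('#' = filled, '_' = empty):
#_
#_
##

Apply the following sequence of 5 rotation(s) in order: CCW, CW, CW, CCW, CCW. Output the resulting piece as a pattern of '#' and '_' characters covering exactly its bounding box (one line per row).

Start:
#_
#_
##
After rotation 1 (CCW):
__#
###
After rotation 2 (CW):
#_
#_
##
After rotation 3 (CW):
###
#__
After rotation 4 (CCW):
#_
#_
##
After rotation 5 (CCW):
__#
###

Answer: __#
###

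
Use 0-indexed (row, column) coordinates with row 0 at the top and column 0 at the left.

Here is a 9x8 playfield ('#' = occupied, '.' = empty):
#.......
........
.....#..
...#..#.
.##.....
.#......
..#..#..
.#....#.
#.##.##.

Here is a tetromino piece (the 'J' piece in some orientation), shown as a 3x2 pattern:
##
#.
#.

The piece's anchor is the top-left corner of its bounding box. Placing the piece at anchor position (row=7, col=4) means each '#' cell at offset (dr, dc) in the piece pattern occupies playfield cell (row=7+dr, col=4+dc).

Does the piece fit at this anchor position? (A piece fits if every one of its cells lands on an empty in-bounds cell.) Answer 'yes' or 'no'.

Check each piece cell at anchor (7, 4):
  offset (0,0) -> (7,4): empty -> OK
  offset (0,1) -> (7,5): empty -> OK
  offset (1,0) -> (8,4): empty -> OK
  offset (2,0) -> (9,4): out of bounds -> FAIL
All cells valid: no

Answer: no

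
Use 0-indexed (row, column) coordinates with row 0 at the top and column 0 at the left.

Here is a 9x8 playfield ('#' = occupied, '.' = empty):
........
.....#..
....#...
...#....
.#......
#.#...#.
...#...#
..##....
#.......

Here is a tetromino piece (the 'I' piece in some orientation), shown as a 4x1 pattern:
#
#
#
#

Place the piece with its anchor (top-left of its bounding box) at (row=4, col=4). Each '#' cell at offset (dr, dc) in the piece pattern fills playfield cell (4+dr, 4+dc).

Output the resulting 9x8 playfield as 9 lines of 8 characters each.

Answer: ........
.....#..
....#...
...#....
.#..#...
#.#.#.#.
...##..#
..###...
#.......

Derivation:
Fill (4+0,4+0) = (4,4)
Fill (4+1,4+0) = (5,4)
Fill (4+2,4+0) = (6,4)
Fill (4+3,4+0) = (7,4)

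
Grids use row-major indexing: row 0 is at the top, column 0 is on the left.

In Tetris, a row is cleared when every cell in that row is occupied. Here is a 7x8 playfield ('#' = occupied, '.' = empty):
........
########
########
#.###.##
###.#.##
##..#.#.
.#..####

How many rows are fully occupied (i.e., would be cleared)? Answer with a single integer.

Answer: 2

Derivation:
Check each row:
  row 0: 8 empty cells -> not full
  row 1: 0 empty cells -> FULL (clear)
  row 2: 0 empty cells -> FULL (clear)
  row 3: 2 empty cells -> not full
  row 4: 2 empty cells -> not full
  row 5: 4 empty cells -> not full
  row 6: 3 empty cells -> not full
Total rows cleared: 2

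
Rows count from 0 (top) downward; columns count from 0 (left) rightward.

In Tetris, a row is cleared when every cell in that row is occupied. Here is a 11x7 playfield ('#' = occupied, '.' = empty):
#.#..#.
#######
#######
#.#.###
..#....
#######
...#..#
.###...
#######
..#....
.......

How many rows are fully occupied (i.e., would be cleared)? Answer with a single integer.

Answer: 4

Derivation:
Check each row:
  row 0: 4 empty cells -> not full
  row 1: 0 empty cells -> FULL (clear)
  row 2: 0 empty cells -> FULL (clear)
  row 3: 2 empty cells -> not full
  row 4: 6 empty cells -> not full
  row 5: 0 empty cells -> FULL (clear)
  row 6: 5 empty cells -> not full
  row 7: 4 empty cells -> not full
  row 8: 0 empty cells -> FULL (clear)
  row 9: 6 empty cells -> not full
  row 10: 7 empty cells -> not full
Total rows cleared: 4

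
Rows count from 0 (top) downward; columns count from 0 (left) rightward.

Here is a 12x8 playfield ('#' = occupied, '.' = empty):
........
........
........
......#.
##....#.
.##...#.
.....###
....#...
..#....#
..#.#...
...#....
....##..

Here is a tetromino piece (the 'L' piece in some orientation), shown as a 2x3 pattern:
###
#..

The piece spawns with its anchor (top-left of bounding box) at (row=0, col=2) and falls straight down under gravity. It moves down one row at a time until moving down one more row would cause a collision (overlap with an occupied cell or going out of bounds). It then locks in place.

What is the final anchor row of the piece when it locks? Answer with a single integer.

Answer: 3

Derivation:
Spawn at (row=0, col=2). Try each row:
  row 0: fits
  row 1: fits
  row 2: fits
  row 3: fits
  row 4: blocked -> lock at row 3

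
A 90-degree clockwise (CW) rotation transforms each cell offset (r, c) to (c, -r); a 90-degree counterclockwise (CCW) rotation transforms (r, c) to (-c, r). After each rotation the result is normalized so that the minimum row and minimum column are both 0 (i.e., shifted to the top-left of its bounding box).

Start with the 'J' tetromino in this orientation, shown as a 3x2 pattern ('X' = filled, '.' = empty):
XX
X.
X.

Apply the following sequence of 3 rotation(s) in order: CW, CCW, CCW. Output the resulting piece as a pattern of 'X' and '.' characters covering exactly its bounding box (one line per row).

Answer: X..
XXX

Derivation:
Start:
XX
X.
X.
After rotation 1 (CW):
XXX
..X
After rotation 2 (CCW):
XX
X.
X.
After rotation 3 (CCW):
X..
XXX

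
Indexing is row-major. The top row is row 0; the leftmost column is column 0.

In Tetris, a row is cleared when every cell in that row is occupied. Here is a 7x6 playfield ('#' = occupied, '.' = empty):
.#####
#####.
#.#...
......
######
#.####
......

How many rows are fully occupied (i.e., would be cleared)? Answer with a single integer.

Answer: 1

Derivation:
Check each row:
  row 0: 1 empty cell -> not full
  row 1: 1 empty cell -> not full
  row 2: 4 empty cells -> not full
  row 3: 6 empty cells -> not full
  row 4: 0 empty cells -> FULL (clear)
  row 5: 1 empty cell -> not full
  row 6: 6 empty cells -> not full
Total rows cleared: 1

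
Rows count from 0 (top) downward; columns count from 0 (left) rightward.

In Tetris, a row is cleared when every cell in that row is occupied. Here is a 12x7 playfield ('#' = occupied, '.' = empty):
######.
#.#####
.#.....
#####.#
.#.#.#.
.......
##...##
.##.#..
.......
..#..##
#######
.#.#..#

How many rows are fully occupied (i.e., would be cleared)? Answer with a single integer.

Answer: 1

Derivation:
Check each row:
  row 0: 1 empty cell -> not full
  row 1: 1 empty cell -> not full
  row 2: 6 empty cells -> not full
  row 3: 1 empty cell -> not full
  row 4: 4 empty cells -> not full
  row 5: 7 empty cells -> not full
  row 6: 3 empty cells -> not full
  row 7: 4 empty cells -> not full
  row 8: 7 empty cells -> not full
  row 9: 4 empty cells -> not full
  row 10: 0 empty cells -> FULL (clear)
  row 11: 4 empty cells -> not full
Total rows cleared: 1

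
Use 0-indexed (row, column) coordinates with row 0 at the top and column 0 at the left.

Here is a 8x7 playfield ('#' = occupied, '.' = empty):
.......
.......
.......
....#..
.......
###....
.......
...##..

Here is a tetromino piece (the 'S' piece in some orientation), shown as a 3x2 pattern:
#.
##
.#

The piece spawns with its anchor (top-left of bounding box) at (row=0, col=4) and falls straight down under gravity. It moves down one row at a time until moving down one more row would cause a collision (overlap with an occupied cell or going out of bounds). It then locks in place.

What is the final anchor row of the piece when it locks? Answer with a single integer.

Spawn at (row=0, col=4). Try each row:
  row 0: fits
  row 1: fits
  row 2: blocked -> lock at row 1

Answer: 1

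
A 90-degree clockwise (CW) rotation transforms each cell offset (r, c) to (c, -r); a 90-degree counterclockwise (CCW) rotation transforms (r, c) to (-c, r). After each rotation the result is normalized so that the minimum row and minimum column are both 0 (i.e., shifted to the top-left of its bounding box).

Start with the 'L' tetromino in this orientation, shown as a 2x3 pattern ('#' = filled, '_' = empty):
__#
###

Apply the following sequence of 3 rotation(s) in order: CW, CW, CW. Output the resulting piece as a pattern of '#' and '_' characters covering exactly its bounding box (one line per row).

Start:
__#
###
After rotation 1 (CW):
#_
#_
##
After rotation 2 (CW):
###
#__
After rotation 3 (CW):
##
_#
_#

Answer: ##
_#
_#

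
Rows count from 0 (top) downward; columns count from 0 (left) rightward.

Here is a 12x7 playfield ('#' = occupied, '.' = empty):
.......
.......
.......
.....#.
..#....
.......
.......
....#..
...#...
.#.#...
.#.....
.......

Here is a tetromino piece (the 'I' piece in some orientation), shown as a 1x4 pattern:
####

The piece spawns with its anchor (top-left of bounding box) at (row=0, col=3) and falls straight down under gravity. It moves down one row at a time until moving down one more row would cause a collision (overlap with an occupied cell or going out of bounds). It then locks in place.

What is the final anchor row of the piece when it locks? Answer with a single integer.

Spawn at (row=0, col=3). Try each row:
  row 0: fits
  row 1: fits
  row 2: fits
  row 3: blocked -> lock at row 2

Answer: 2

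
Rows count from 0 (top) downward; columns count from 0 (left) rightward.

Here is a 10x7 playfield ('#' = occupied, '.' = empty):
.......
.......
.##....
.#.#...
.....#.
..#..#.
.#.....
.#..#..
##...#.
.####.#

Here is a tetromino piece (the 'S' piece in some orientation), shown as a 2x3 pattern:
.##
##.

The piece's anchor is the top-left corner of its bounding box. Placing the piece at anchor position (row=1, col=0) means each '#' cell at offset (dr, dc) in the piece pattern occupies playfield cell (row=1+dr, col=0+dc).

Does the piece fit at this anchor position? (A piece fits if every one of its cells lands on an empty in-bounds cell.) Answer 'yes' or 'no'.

Check each piece cell at anchor (1, 0):
  offset (0,1) -> (1,1): empty -> OK
  offset (0,2) -> (1,2): empty -> OK
  offset (1,0) -> (2,0): empty -> OK
  offset (1,1) -> (2,1): occupied ('#') -> FAIL
All cells valid: no

Answer: no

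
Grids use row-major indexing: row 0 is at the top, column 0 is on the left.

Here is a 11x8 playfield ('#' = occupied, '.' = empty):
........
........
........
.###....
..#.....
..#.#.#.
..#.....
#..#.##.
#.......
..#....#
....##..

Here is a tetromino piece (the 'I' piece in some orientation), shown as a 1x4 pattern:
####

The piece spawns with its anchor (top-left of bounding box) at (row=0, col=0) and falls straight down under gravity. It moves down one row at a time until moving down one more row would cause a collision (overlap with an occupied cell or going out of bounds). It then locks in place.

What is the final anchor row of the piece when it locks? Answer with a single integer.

Answer: 2

Derivation:
Spawn at (row=0, col=0). Try each row:
  row 0: fits
  row 1: fits
  row 2: fits
  row 3: blocked -> lock at row 2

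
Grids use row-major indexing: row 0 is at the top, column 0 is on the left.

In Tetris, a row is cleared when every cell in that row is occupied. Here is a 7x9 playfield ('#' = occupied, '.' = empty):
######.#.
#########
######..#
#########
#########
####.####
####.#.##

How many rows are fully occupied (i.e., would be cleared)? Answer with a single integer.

Check each row:
  row 0: 2 empty cells -> not full
  row 1: 0 empty cells -> FULL (clear)
  row 2: 2 empty cells -> not full
  row 3: 0 empty cells -> FULL (clear)
  row 4: 0 empty cells -> FULL (clear)
  row 5: 1 empty cell -> not full
  row 6: 2 empty cells -> not full
Total rows cleared: 3

Answer: 3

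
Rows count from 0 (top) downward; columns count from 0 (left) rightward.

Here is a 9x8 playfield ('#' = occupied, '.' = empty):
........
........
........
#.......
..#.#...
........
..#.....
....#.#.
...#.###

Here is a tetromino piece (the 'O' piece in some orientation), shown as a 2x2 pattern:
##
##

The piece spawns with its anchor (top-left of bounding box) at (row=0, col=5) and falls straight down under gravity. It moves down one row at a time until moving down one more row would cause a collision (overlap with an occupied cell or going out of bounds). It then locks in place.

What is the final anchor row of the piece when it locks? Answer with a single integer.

Spawn at (row=0, col=5). Try each row:
  row 0: fits
  row 1: fits
  row 2: fits
  row 3: fits
  row 4: fits
  row 5: fits
  row 6: blocked -> lock at row 5

Answer: 5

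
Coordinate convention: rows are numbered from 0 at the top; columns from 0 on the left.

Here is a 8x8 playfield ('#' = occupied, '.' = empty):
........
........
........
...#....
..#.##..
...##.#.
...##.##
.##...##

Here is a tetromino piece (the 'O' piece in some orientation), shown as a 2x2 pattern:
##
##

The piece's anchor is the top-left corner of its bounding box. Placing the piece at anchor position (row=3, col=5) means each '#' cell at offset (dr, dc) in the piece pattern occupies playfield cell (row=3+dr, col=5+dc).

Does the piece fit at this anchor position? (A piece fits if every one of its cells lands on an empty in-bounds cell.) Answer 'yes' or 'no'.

Answer: no

Derivation:
Check each piece cell at anchor (3, 5):
  offset (0,0) -> (3,5): empty -> OK
  offset (0,1) -> (3,6): empty -> OK
  offset (1,0) -> (4,5): occupied ('#') -> FAIL
  offset (1,1) -> (4,6): empty -> OK
All cells valid: no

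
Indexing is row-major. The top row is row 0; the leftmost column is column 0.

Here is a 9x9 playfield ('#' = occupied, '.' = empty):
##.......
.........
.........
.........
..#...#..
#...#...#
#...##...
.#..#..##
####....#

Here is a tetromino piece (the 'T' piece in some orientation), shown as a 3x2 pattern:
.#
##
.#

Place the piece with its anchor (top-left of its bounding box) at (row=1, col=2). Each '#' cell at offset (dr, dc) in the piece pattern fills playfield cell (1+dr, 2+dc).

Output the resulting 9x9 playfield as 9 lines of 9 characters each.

Answer: ##.......
...#.....
..##.....
...#.....
..#...#..
#...#...#
#...##...
.#..#..##
####....#

Derivation:
Fill (1+0,2+1) = (1,3)
Fill (1+1,2+0) = (2,2)
Fill (1+1,2+1) = (2,3)
Fill (1+2,2+1) = (3,3)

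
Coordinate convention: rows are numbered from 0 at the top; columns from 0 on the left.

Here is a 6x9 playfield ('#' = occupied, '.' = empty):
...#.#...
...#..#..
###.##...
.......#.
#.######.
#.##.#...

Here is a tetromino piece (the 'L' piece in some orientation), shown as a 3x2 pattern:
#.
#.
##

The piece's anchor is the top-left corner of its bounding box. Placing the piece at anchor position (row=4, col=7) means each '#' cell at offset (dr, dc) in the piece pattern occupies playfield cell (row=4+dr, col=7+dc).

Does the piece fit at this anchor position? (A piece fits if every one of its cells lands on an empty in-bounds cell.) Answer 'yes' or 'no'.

Check each piece cell at anchor (4, 7):
  offset (0,0) -> (4,7): occupied ('#') -> FAIL
  offset (1,0) -> (5,7): empty -> OK
  offset (2,0) -> (6,7): out of bounds -> FAIL
  offset (2,1) -> (6,8): out of bounds -> FAIL
All cells valid: no

Answer: no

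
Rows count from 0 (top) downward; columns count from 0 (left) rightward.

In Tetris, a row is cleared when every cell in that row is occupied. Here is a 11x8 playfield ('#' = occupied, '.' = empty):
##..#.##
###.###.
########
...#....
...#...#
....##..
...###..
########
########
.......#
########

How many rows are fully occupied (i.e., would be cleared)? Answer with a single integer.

Answer: 4

Derivation:
Check each row:
  row 0: 3 empty cells -> not full
  row 1: 2 empty cells -> not full
  row 2: 0 empty cells -> FULL (clear)
  row 3: 7 empty cells -> not full
  row 4: 6 empty cells -> not full
  row 5: 6 empty cells -> not full
  row 6: 5 empty cells -> not full
  row 7: 0 empty cells -> FULL (clear)
  row 8: 0 empty cells -> FULL (clear)
  row 9: 7 empty cells -> not full
  row 10: 0 empty cells -> FULL (clear)
Total rows cleared: 4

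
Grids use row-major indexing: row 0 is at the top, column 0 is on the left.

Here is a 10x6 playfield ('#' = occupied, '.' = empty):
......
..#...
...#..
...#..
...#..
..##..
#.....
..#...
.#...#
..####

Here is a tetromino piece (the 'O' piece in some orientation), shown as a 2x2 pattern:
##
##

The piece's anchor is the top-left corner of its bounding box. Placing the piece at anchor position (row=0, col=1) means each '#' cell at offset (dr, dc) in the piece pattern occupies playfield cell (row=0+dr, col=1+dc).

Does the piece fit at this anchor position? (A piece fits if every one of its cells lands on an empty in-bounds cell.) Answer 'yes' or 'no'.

Check each piece cell at anchor (0, 1):
  offset (0,0) -> (0,1): empty -> OK
  offset (0,1) -> (0,2): empty -> OK
  offset (1,0) -> (1,1): empty -> OK
  offset (1,1) -> (1,2): occupied ('#') -> FAIL
All cells valid: no

Answer: no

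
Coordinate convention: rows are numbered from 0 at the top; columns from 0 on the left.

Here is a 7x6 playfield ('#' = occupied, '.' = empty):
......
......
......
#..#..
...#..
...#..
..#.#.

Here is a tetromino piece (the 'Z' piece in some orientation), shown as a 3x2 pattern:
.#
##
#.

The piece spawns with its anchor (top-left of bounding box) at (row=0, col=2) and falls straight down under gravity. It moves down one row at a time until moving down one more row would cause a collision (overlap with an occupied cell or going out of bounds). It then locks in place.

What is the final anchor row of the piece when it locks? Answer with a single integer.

Answer: 1

Derivation:
Spawn at (row=0, col=2). Try each row:
  row 0: fits
  row 1: fits
  row 2: blocked -> lock at row 1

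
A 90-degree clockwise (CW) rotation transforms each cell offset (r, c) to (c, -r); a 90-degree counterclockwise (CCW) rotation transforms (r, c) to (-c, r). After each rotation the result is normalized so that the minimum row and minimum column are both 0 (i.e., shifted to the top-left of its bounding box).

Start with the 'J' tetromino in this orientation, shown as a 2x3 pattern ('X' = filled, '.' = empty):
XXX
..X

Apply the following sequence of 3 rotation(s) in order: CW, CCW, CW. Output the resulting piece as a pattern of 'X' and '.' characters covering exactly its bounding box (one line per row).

Answer: .X
.X
XX

Derivation:
Start:
XXX
..X
After rotation 1 (CW):
.X
.X
XX
After rotation 2 (CCW):
XXX
..X
After rotation 3 (CW):
.X
.X
XX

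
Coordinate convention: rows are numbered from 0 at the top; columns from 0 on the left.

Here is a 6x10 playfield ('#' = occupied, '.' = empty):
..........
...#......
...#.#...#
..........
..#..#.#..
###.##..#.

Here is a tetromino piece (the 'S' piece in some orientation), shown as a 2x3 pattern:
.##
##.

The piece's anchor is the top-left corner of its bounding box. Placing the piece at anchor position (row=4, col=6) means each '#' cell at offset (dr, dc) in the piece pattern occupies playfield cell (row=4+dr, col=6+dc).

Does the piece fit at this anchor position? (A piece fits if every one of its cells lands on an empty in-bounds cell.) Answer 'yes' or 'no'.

Answer: no

Derivation:
Check each piece cell at anchor (4, 6):
  offset (0,1) -> (4,7): occupied ('#') -> FAIL
  offset (0,2) -> (4,8): empty -> OK
  offset (1,0) -> (5,6): empty -> OK
  offset (1,1) -> (5,7): empty -> OK
All cells valid: no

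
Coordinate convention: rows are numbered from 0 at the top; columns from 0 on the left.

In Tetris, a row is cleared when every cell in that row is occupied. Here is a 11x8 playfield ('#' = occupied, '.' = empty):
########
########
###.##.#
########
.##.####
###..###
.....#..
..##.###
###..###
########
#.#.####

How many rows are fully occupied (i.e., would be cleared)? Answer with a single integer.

Answer: 4

Derivation:
Check each row:
  row 0: 0 empty cells -> FULL (clear)
  row 1: 0 empty cells -> FULL (clear)
  row 2: 2 empty cells -> not full
  row 3: 0 empty cells -> FULL (clear)
  row 4: 2 empty cells -> not full
  row 5: 2 empty cells -> not full
  row 6: 7 empty cells -> not full
  row 7: 3 empty cells -> not full
  row 8: 2 empty cells -> not full
  row 9: 0 empty cells -> FULL (clear)
  row 10: 2 empty cells -> not full
Total rows cleared: 4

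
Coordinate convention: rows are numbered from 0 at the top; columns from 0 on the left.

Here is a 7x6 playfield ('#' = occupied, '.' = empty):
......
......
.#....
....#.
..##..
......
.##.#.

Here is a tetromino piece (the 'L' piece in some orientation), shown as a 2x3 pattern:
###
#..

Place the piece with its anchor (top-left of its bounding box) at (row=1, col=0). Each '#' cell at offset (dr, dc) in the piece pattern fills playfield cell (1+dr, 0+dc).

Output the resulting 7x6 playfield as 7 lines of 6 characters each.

Answer: ......
###...
##....
....#.
..##..
......
.##.#.

Derivation:
Fill (1+0,0+0) = (1,0)
Fill (1+0,0+1) = (1,1)
Fill (1+0,0+2) = (1,2)
Fill (1+1,0+0) = (2,0)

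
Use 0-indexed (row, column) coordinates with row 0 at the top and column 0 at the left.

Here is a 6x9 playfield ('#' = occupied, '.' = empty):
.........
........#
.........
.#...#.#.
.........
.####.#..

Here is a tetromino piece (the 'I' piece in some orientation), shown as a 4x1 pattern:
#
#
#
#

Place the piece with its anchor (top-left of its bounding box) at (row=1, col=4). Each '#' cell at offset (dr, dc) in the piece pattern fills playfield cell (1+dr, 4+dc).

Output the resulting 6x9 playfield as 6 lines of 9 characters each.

Answer: .........
....#...#
....#....
.#..##.#.
....#....
.####.#..

Derivation:
Fill (1+0,4+0) = (1,4)
Fill (1+1,4+0) = (2,4)
Fill (1+2,4+0) = (3,4)
Fill (1+3,4+0) = (4,4)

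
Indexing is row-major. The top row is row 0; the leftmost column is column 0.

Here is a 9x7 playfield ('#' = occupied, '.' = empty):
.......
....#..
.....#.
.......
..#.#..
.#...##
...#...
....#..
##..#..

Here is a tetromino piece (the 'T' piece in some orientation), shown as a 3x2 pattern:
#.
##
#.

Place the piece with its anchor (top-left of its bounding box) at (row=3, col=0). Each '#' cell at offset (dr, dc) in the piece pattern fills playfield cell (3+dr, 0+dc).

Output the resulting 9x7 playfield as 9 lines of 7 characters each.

Fill (3+0,0+0) = (3,0)
Fill (3+1,0+0) = (4,0)
Fill (3+1,0+1) = (4,1)
Fill (3+2,0+0) = (5,0)

Answer: .......
....#..
.....#.
#......
###.#..
##...##
...#...
....#..
##..#..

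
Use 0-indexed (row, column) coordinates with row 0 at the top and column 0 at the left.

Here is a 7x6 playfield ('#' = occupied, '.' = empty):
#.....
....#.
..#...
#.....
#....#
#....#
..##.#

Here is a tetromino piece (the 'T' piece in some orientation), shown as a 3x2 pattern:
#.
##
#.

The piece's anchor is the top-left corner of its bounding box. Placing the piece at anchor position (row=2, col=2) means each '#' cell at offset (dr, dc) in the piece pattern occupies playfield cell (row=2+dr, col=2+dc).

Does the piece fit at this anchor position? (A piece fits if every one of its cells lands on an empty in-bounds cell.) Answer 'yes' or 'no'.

Answer: no

Derivation:
Check each piece cell at anchor (2, 2):
  offset (0,0) -> (2,2): occupied ('#') -> FAIL
  offset (1,0) -> (3,2): empty -> OK
  offset (1,1) -> (3,3): empty -> OK
  offset (2,0) -> (4,2): empty -> OK
All cells valid: no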